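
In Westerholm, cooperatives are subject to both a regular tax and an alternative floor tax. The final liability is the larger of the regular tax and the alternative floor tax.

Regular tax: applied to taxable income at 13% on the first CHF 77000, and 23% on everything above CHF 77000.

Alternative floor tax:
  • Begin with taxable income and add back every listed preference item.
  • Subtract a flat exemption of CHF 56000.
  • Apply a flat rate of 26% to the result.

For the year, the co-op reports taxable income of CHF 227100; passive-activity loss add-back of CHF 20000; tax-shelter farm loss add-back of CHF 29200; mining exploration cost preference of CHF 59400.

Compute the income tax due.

CHF 72722

Regular tax:
  CHF 77000 × 13% = CHF 10010
  CHF 150100 × 23% = CHF 34523
  → CHF 44533

Alternative floor tax:
  Adjusted income: CHF 227100 + CHF 20000 + CHF 29200 + CHF 59400 = CHF 335700
  Less exemption CHF 56000 → base CHF 279700
  CHF 279700 × 26% = CHF 72722

CHF 72722 > CHF 44533, so the alternative floor tax is the binding amount.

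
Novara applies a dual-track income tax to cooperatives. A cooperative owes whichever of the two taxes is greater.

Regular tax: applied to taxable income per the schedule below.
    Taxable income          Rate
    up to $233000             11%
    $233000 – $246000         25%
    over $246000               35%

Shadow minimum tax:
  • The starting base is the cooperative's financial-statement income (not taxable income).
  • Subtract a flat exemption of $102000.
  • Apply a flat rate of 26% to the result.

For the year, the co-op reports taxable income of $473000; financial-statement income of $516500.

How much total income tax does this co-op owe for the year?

$108330

Regular tax:
  $233000 × 11% = $25630
  $13000 × 25% = $3250
  $227000 × 35% = $79450
  → $108330

Shadow minimum tax:
  Base (financial-statement income): $516500
  Less exemption $102000 → base $414500
  $414500 × 26% = $107770

$108330 > $107770, so the regular tax governs.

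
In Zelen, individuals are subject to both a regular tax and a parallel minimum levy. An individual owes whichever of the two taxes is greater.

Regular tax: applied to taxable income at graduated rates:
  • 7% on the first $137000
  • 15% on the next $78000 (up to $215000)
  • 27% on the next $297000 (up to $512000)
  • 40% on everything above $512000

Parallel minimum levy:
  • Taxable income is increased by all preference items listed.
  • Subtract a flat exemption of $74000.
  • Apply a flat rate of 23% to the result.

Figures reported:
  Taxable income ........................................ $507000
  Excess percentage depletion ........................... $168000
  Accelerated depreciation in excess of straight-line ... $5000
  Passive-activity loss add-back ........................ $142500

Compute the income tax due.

$172155

Regular tax:
  $137000 × 7% = $9590
  $78000 × 15% = $11700
  $292000 × 27% = $78840
  → $100130

Parallel minimum levy:
  Adjusted income: $507000 + $168000 + $5000 + $142500 = $822500
  Less exemption $74000 → base $748500
  $748500 × 23% = $172155

$172155 > $100130, so the parallel minimum levy is the binding amount.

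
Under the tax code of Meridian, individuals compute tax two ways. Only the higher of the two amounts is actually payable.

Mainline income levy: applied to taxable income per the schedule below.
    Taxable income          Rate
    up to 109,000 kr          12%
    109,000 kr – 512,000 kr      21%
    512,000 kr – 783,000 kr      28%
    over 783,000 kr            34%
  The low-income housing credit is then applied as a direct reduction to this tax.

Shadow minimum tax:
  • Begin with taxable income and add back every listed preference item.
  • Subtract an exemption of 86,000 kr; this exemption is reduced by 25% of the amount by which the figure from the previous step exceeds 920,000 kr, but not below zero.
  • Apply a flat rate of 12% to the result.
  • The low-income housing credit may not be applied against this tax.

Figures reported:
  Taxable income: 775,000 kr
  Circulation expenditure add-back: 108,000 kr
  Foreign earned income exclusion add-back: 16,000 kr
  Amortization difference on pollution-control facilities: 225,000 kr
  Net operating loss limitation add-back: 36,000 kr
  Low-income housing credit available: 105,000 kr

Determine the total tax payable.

136,080 kr

Mainline income levy:
  109,000 kr × 12% = 13,080 kr
  403,000 kr × 21% = 84,630 kr
  263,000 kr × 28% = 73,640 kr
  → 171,350 kr
  Less low-income housing credit 105,000 kr → 66,350 kr

Shadow minimum tax:
  Adjusted income: 775,000 kr + 108,000 kr + 16,000 kr + 225,000 kr + 36,000 kr = 1,160,000 kr
  Exemption: 86,000 kr − 25% × (1,160,000 kr − 920,000 kr) = 86,000 kr − 60,000 kr = 26,000 kr
  Base: 1,160,000 kr − 26,000 kr = 1,134,000 kr
  1,134,000 kr × 12% = 136,080 kr

136,080 kr > 66,350 kr, so the shadow minimum tax is the binding amount.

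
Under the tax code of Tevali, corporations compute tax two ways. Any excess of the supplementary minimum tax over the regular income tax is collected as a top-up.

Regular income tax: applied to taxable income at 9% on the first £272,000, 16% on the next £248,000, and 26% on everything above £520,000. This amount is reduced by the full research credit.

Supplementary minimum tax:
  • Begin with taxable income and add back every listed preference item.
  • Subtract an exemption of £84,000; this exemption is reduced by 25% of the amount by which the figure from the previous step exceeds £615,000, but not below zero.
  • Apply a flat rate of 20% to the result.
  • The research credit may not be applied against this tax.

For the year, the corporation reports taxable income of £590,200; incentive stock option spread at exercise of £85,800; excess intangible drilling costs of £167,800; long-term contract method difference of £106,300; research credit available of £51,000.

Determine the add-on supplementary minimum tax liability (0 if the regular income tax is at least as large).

Regular income tax:
  £272,000 × 9% = £24,480
  £248,000 × 16% = £39,680
  £70,200 × 26% = £18,252
  → £82,412
  Less research credit £51,000 → £31,412

Supplementary minimum tax:
  Adjusted income: £590,200 + £85,800 + £167,800 + £106,300 = £950,100
  Exemption: £84,000 − 25% × (£950,100 − £615,000) = £84,000 − £83,775 = £225
  Base: £950,100 − £225 = £949,875
  £949,875 × 20% = £189,975

Excess of supplementary minimum tax over regular income tax: £189,975 − £31,412 = £158,563.

£158,563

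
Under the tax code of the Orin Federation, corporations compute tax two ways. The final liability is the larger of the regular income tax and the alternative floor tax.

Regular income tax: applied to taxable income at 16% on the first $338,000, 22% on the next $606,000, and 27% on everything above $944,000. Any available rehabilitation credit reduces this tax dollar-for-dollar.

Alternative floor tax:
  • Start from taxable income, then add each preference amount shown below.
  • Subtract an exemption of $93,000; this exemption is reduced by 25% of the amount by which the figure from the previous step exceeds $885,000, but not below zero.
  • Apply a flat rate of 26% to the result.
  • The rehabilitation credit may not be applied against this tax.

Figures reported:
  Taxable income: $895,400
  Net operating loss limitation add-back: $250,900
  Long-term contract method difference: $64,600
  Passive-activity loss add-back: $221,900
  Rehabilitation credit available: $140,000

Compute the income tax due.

Regular income tax:
  $338,000 × 16% = $54,080
  $557,400 × 22% = $122,628
  → $176,708
  Less rehabilitation credit $140,000 → $36,708

Alternative floor tax:
  Adjusted income: $895,400 + $250,900 + $64,600 + $221,900 = $1,432,800
  Exemption: 25% × ($1,432,800 − $885,000) = $136,950 ≥ $93,000, so the exemption is fully phased out
  Base: $1,432,800 − $0 = $1,432,800
  $1,432,800 × 26% = $372,528

$372,528 > $36,708, so the alternative floor tax is the binding amount.

$372,528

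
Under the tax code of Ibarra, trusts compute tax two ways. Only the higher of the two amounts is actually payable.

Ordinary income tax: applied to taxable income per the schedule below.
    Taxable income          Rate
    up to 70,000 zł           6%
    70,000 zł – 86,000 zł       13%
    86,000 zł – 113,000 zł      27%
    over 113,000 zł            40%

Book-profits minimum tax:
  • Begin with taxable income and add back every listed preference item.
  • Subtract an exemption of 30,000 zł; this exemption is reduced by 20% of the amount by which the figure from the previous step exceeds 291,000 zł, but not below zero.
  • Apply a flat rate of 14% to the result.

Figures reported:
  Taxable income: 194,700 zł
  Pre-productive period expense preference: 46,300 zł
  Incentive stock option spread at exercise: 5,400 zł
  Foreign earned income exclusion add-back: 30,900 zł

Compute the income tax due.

Book-profits minimum tax:
  Adjusted income: 194,700 zł + 46,300 zł + 5,400 zł + 30,900 zł = 277,300 zł
  Exemption: 277,300 zł ≤ 291,000 zł, so full 30,000 zł applies
  Base: 277,300 zł − 30,000 zł = 247,300 zł
  247,300 zł × 14% = 34,622 zł

Ordinary income tax:
  70,000 zł × 6% = 4,200 zł
  16,000 zł × 13% = 2,080 zł
  27,000 zł × 27% = 7,290 zł
  81,700 zł × 40% = 32,680 zł
  → 46,250 zł

46,250 zł > 34,622 zł, so the ordinary income tax governs.

46,250 zł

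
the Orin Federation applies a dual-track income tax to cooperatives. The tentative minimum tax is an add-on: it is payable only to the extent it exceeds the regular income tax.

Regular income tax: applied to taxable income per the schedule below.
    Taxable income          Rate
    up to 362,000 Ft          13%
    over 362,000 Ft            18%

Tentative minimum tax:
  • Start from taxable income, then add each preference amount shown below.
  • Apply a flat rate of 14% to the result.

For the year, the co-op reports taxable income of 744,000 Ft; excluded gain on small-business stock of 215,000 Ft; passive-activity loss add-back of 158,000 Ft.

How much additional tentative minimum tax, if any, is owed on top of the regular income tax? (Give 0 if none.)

Tentative minimum tax:
  Adjusted income: 744,000 Ft + 215,000 Ft + 158,000 Ft = 1,117,000 Ft
  1,117,000 Ft × 14% = 156,380 Ft

Regular income tax:
  362,000 Ft × 13% = 47,060 Ft
  382,000 Ft × 18% = 68,760 Ft
  → 115,820 Ft

Excess of tentative minimum tax over regular income tax: 156,380 Ft − 115,820 Ft = 40,560 Ft.

40,560 Ft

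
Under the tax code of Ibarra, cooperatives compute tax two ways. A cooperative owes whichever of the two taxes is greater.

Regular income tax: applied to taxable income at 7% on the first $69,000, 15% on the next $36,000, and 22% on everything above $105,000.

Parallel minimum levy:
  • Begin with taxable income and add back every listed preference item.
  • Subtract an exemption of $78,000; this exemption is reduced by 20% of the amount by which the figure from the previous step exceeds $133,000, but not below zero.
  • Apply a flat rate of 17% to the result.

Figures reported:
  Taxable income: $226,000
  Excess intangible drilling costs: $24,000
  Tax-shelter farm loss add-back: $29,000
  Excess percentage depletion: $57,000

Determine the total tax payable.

Regular income tax:
  $69,000 × 7% = $4,830
  $36,000 × 15% = $5,400
  $121,000 × 22% = $26,620
  → $36,850

Parallel minimum levy:
  Adjusted income: $226,000 + $24,000 + $29,000 + $57,000 = $336,000
  Exemption: $78,000 − 20% × ($336,000 − $133,000) = $78,000 − $40,600 = $37,400
  Base: $336,000 − $37,400 = $298,600
  $298,600 × 17% = $50,762

$50,762 > $36,850, so the parallel minimum levy is the binding amount.

$50,762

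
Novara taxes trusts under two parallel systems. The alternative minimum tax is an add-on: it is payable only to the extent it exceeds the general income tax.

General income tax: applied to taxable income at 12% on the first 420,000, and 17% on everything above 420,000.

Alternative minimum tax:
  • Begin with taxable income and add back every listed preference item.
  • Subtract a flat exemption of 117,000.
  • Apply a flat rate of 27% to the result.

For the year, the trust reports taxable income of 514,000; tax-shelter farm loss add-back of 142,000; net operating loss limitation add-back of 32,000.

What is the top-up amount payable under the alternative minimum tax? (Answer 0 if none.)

87,790

Alternative minimum tax:
  Adjusted income: 514,000 + 142,000 + 32,000 = 688,000
  Less exemption 117,000 → base 571,000
  571,000 × 27% = 154,170

General income tax:
  420,000 × 12% = 50,400
  94,000 × 17% = 15,980
  → 66,380

Excess of alternative minimum tax over general income tax: 154,170 − 66,380 = 87,790.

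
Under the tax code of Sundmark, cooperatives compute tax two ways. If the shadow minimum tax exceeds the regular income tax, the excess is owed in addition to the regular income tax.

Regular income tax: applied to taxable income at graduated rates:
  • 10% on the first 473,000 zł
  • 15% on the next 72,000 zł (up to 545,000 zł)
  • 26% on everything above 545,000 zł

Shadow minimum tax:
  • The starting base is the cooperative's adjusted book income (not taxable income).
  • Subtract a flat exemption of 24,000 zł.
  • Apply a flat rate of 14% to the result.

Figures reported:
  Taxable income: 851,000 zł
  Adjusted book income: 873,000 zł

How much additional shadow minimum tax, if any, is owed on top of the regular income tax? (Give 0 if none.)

0 zł

Shadow minimum tax:
  Base (adjusted book income): 873,000 zł
  Less exemption 24,000 zł → base 849,000 zł
  849,000 zł × 14% = 118,860 zł

Regular income tax:
  473,000 zł × 10% = 47,300 zł
  72,000 zł × 15% = 10,800 zł
  306,000 zł × 26% = 79,560 zł
  → 137,660 zł

118,860 zł ≤ 137,660 zł, so no add-on is due.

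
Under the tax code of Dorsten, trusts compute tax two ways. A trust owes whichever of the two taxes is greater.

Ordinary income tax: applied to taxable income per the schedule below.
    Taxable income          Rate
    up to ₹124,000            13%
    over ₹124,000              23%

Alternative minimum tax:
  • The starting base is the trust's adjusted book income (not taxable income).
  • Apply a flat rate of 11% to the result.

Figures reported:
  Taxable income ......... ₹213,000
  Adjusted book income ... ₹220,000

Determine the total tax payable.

Ordinary income tax:
  ₹124,000 × 13% = ₹16,120
  ₹89,000 × 23% = ₹20,470
  → ₹36,590

Alternative minimum tax:
  Base (adjusted book income): ₹220,000
  ₹220,000 × 11% = ₹24,200

₹36,590 > ₹24,200, so the ordinary income tax governs.

₹36,590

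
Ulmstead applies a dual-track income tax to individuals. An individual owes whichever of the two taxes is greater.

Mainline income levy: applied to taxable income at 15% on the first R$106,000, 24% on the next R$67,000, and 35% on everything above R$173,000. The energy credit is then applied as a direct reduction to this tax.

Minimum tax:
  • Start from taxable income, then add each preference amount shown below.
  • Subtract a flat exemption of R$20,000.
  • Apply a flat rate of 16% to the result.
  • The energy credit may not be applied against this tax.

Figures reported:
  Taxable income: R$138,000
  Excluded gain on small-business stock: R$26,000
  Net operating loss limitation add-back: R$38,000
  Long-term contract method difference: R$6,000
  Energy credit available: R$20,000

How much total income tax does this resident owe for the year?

R$30,080

Minimum tax:
  Adjusted income: R$138,000 + R$26,000 + R$38,000 + R$6,000 = R$208,000
  Less exemption R$20,000 → base R$188,000
  R$188,000 × 16% = R$30,080

Mainline income levy:
  R$106,000 × 15% = R$15,900
  R$32,000 × 24% = R$7,680
  → R$23,580
  Less energy credit R$20,000 → R$3,580

R$30,080 > R$3,580, so the minimum tax is the binding amount.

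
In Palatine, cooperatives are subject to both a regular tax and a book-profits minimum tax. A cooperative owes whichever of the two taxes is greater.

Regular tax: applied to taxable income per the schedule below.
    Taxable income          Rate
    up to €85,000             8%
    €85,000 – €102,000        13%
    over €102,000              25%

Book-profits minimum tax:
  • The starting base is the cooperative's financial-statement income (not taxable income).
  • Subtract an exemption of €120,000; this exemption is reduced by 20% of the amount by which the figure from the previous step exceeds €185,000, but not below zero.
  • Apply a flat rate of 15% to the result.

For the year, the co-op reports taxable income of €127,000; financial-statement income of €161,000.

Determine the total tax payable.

€15,260

Regular tax:
  €85,000 × 8% = €6,800
  €17,000 × 13% = €2,210
  €25,000 × 25% = €6,250
  → €15,260

Book-profits minimum tax:
  Base (financial-statement income): €161,000
  Exemption: €161,000 ≤ €185,000, so full €120,000 applies
  Base: €161,000 − €120,000 = €41,000
  €41,000 × 15% = €6,150

€15,260 > €6,150, so the regular tax governs.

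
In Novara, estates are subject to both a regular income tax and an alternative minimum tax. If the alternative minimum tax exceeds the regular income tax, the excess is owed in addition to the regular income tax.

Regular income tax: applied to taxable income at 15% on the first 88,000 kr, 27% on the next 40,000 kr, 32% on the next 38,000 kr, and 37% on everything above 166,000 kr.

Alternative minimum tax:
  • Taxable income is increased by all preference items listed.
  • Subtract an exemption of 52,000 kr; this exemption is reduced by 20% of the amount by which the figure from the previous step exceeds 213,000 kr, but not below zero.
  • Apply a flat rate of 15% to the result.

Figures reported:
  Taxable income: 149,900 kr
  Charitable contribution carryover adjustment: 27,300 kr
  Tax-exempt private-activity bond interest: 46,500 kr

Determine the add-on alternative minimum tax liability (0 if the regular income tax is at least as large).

0 kr

Regular income tax:
  88,000 kr × 15% = 13,200 kr
  40,000 kr × 27% = 10,800 kr
  21,900 kr × 32% = 7,008 kr
  → 31,008 kr

Alternative minimum tax:
  Adjusted income: 149,900 kr + 27,300 kr + 46,500 kr = 223,700 kr
  Exemption: 52,000 kr − 20% × (223,700 kr − 213,000 kr) = 52,000 kr − 2,140 kr = 49,860 kr
  Base: 223,700 kr − 49,860 kr = 173,840 kr
  173,840 kr × 15% = 26,076 kr

26,076 kr ≤ 31,008 kr, so no add-on is due.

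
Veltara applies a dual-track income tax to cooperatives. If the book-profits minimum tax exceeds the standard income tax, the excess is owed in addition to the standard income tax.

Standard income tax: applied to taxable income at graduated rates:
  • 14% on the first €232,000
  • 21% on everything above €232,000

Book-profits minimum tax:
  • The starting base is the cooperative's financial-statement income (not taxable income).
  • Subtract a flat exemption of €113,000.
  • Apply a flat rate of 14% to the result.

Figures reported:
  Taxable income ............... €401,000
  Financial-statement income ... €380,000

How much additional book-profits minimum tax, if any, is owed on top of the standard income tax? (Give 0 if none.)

Book-profits minimum tax:
  Base (financial-statement income): €380,000
  Less exemption €113,000 → base €267,000
  €267,000 × 14% = €37,380

Standard income tax:
  €232,000 × 14% = €32,480
  €169,000 × 21% = €35,490
  → €67,970

€37,380 ≤ €67,970, so no add-on is due.

€0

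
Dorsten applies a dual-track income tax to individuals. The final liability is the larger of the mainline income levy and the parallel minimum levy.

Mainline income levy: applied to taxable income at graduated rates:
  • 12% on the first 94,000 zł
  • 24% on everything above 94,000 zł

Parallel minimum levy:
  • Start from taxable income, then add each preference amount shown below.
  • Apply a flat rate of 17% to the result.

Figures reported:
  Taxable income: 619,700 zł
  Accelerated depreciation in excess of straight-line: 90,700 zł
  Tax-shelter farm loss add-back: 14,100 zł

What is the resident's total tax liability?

Mainline income levy:
  94,000 zł × 12% = 11,280 zł
  525,700 zł × 24% = 126,168 zł
  → 137,448 zł

Parallel minimum levy:
  Adjusted income: 619,700 zł + 90,700 zł + 14,100 zł = 724,500 zł
  724,500 zł × 17% = 123,165 zł

137,448 zł > 123,165 zł, so the mainline income levy governs.

137,448 zł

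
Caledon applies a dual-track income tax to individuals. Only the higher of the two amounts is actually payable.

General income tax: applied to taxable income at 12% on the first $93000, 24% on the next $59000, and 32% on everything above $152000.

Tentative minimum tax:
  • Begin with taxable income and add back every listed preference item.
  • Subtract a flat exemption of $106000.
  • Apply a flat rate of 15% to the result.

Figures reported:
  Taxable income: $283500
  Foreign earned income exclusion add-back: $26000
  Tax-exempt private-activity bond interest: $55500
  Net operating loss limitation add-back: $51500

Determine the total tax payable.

Tentative minimum tax:
  Adjusted income: $283500 + $26000 + $55500 + $51500 = $416500
  Less exemption $106000 → base $310500
  $310500 × 15% = $46575

General income tax:
  $93000 × 12% = $11160
  $59000 × 24% = $14160
  $131500 × 32% = $42080
  → $67400

$67400 > $46575, so the general income tax governs.

$67400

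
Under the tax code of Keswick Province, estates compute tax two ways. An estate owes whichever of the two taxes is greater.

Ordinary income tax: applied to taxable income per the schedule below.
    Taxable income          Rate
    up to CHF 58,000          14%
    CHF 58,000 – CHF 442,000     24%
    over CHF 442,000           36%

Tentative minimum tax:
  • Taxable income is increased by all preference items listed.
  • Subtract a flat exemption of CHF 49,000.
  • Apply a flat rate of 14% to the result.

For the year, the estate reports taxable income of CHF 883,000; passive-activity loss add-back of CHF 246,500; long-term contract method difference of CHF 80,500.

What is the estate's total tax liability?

CHF 259,040

Ordinary income tax:
  CHF 58,000 × 14% = CHF 8,120
  CHF 384,000 × 24% = CHF 92,160
  CHF 441,000 × 36% = CHF 158,760
  → CHF 259,040

Tentative minimum tax:
  Adjusted income: CHF 883,000 + CHF 246,500 + CHF 80,500 = CHF 1,210,000
  Less exemption CHF 49,000 → base CHF 1,161,000
  CHF 1,161,000 × 14% = CHF 162,540

CHF 259,040 > CHF 162,540, so the ordinary income tax governs.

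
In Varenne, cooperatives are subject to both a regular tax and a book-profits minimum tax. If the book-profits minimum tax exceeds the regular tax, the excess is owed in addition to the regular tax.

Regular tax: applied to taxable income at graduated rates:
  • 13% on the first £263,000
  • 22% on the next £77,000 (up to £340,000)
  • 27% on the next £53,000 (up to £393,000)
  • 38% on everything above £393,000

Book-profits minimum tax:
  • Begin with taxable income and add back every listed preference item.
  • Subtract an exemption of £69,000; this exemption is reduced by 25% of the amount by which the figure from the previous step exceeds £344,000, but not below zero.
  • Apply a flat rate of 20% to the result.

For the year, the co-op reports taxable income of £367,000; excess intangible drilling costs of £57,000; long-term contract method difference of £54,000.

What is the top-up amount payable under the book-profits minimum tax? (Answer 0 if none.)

Book-profits minimum tax:
  Adjusted income: £367,000 + £57,000 + £54,000 = £478,000
  Exemption: £69,000 − 25% × (£478,000 − £344,000) = £69,000 − £33,500 = £35,500
  Base: £478,000 − £35,500 = £442,500
  £442,500 × 20% = £88,500

Regular tax:
  £263,000 × 13% = £34,190
  £77,000 × 22% = £16,940
  £27,000 × 27% = £7,290
  → £58,420

Excess of book-profits minimum tax over regular tax: £88,500 − £58,420 = £30,080.

£30,080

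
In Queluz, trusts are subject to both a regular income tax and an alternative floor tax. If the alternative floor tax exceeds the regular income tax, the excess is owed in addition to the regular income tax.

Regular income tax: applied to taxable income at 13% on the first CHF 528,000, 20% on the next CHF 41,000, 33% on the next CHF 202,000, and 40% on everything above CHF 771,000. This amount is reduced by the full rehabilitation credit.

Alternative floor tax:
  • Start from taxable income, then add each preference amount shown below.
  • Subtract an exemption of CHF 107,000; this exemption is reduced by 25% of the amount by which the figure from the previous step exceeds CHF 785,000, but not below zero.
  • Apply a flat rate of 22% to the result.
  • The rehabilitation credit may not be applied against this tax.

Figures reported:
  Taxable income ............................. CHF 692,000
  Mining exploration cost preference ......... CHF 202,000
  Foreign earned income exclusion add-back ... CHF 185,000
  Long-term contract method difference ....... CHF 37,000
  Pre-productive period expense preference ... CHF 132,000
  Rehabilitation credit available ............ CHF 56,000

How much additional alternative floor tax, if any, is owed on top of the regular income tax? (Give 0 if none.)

Alternative floor tax:
  Adjusted income: CHF 692,000 + CHF 202,000 + CHF 185,000 + CHF 37,000 + CHF 132,000 = CHF 1,248,000
  Exemption: 25% × (CHF 1,248,000 − CHF 785,000) = CHF 115,750 ≥ CHF 107,000, so the exemption is fully phased out
  Base: CHF 1,248,000 − CHF 0 = CHF 1,248,000
  CHF 1,248,000 × 22% = CHF 274,560

Regular income tax:
  CHF 528,000 × 13% = CHF 68,640
  CHF 41,000 × 20% = CHF 8,200
  CHF 123,000 × 33% = CHF 40,590
  → CHF 117,430
  Less rehabilitation credit CHF 56,000 → CHF 61,430

Excess of alternative floor tax over regular income tax: CHF 274,560 − CHF 61,430 = CHF 213,130.

CHF 213,130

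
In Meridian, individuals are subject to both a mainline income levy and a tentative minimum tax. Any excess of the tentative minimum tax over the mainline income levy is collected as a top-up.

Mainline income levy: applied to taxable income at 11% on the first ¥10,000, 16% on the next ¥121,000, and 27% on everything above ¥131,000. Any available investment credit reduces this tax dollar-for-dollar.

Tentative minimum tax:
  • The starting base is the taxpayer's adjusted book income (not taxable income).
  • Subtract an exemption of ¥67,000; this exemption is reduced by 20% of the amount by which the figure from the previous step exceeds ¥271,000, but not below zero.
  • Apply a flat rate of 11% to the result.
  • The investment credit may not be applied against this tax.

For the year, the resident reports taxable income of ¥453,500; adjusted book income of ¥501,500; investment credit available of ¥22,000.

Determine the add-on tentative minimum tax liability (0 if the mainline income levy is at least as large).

¥0

Tentative minimum tax:
  Base (adjusted book income): ¥501,500
  Exemption: ¥67,000 − 20% × (¥501,500 − ¥271,000) = ¥67,000 − ¥46,100 = ¥20,900
  Base: ¥501,500 − ¥20,900 = ¥480,600
  ¥480,600 × 11% = ¥52,866

Mainline income levy:
  ¥10,000 × 11% = ¥1,100
  ¥121,000 × 16% = ¥19,360
  ¥322,500 × 27% = ¥87,075
  → ¥107,535
  Less investment credit ¥22,000 → ¥85,535

¥52,866 ≤ ¥85,535, so no add-on is due.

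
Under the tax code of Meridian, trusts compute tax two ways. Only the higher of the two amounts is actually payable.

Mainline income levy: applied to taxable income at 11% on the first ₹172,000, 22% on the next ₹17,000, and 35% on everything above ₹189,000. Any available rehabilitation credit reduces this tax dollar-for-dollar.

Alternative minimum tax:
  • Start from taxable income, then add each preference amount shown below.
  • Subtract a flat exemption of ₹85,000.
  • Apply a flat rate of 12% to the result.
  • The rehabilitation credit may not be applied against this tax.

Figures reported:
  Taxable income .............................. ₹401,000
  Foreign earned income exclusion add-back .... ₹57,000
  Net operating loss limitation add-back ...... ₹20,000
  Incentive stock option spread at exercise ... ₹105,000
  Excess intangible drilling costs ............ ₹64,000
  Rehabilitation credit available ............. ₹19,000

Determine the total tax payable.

₹77,860

Mainline income levy:
  ₹172,000 × 11% = ₹18,920
  ₹17,000 × 22% = ₹3,740
  ₹212,000 × 35% = ₹74,200
  → ₹96,860
  Less rehabilitation credit ₹19,000 → ₹77,860

Alternative minimum tax:
  Adjusted income: ₹401,000 + ₹57,000 + ₹20,000 + ₹105,000 + ₹64,000 = ₹647,000
  Less exemption ₹85,000 → base ₹562,000
  ₹562,000 × 12% = ₹67,440

₹77,860 > ₹67,440, so the mainline income levy governs.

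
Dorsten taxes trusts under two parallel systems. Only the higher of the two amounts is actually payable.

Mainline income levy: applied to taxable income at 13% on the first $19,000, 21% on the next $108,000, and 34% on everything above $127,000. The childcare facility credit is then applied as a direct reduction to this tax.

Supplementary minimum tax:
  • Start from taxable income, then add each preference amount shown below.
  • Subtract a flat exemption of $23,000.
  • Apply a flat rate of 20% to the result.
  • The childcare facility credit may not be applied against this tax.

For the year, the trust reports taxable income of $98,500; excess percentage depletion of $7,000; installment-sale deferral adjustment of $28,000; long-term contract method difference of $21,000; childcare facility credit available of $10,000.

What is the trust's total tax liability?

$26,300

Mainline income levy:
  $19,000 × 13% = $2,470
  $79,500 × 21% = $16,695
  → $19,165
  Less childcare facility credit $10,000 → $9,165

Supplementary minimum tax:
  Adjusted income: $98,500 + $7,000 + $28,000 + $21,000 = $154,500
  Less exemption $23,000 → base $131,500
  $131,500 × 20% = $26,300

$26,300 > $9,165, so the supplementary minimum tax is the binding amount.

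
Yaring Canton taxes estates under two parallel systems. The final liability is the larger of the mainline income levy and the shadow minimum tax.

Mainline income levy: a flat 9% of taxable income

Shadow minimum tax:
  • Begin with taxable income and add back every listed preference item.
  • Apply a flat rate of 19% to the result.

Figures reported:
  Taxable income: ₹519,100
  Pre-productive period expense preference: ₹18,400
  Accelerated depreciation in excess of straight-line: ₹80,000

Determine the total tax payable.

Shadow minimum tax:
  Adjusted income: ₹519,100 + ₹18,400 + ₹80,000 = ₹617,500
  ₹617,500 × 19% = ₹117,325

Mainline income levy:
  ₹519,100 × 9% = ₹46,719

₹117,325 > ₹46,719, so the shadow minimum tax is the binding amount.

₹117,325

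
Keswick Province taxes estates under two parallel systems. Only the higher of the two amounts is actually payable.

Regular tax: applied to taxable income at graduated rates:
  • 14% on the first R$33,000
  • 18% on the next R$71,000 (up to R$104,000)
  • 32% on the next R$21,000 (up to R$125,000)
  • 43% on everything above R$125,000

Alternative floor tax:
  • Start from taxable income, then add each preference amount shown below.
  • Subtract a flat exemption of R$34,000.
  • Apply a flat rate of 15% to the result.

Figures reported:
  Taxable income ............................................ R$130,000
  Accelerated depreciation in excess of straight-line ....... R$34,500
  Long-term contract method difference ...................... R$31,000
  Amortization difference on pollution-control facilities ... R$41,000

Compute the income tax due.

Regular tax:
  R$33,000 × 14% = R$4,620
  R$71,000 × 18% = R$12,780
  R$21,000 × 32% = R$6,720
  R$5,000 × 43% = R$2,150
  → R$26,270

Alternative floor tax:
  Adjusted income: R$130,000 + R$34,500 + R$31,000 + R$41,000 = R$236,500
  Less exemption R$34,000 → base R$202,500
  R$202,500 × 15% = R$30,375

R$30,375 > R$26,270, so the alternative floor tax is the binding amount.

R$30,375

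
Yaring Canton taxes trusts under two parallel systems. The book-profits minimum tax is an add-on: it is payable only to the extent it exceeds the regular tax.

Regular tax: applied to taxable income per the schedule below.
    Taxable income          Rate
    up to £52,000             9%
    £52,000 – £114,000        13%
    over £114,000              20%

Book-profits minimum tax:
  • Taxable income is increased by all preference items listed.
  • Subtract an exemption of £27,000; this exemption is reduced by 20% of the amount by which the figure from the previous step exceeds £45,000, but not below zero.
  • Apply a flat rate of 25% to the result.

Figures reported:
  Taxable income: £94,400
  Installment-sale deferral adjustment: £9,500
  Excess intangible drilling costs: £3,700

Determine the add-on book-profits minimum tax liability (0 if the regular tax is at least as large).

Book-profits minimum tax:
  Adjusted income: £94,400 + £9,500 + £3,700 = £107,600
  Exemption: £27,000 − 20% × (£107,600 − £45,000) = £27,000 − £12,520 = £14,480
  Base: £107,600 − £14,480 = £93,120
  £93,120 × 25% = £23,280

Regular tax:
  £52,000 × 9% = £4,680
  £42,400 × 13% = £5,512
  → £10,192

Excess of book-profits minimum tax over regular tax: £23,280 − £10,192 = £13,088.

£13,088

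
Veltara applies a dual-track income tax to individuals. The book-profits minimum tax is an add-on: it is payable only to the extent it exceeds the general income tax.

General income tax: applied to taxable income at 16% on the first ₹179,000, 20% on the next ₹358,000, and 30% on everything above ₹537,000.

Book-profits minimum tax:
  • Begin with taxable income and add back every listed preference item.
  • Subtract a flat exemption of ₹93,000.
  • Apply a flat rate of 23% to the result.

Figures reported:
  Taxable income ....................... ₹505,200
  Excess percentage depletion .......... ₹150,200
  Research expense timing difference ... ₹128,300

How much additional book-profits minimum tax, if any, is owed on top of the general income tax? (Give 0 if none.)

₹64,981

Book-profits minimum tax:
  Adjusted income: ₹505,200 + ₹150,200 + ₹128,300 = ₹783,700
  Less exemption ₹93,000 → base ₹690,700
  ₹690,700 × 23% = ₹158,861

General income tax:
  ₹179,000 × 16% = ₹28,640
  ₹326,200 × 20% = ₹65,240
  → ₹93,880

Excess of book-profits minimum tax over general income tax: ₹158,861 − ₹93,880 = ₹64,981.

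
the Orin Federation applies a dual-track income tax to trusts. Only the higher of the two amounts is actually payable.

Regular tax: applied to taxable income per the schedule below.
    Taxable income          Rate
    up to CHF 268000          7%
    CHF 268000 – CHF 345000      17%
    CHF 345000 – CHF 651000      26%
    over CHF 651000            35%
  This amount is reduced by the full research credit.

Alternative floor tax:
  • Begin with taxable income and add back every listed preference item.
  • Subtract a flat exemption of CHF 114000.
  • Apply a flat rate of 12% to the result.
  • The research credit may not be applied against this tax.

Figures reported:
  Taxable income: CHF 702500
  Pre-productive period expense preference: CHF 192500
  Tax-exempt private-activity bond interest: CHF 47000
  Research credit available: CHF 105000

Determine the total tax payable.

CHF 99360

Regular tax:
  CHF 268000 × 7% = CHF 18760
  CHF 77000 × 17% = CHF 13090
  CHF 306000 × 26% = CHF 79560
  CHF 51500 × 35% = CHF 18025
  → CHF 129435
  Less research credit CHF 105000 → CHF 24435

Alternative floor tax:
  Adjusted income: CHF 702500 + CHF 192500 + CHF 47000 = CHF 942000
  Less exemption CHF 114000 → base CHF 828000
  CHF 828000 × 12% = CHF 99360

CHF 99360 > CHF 24435, so the alternative floor tax is the binding amount.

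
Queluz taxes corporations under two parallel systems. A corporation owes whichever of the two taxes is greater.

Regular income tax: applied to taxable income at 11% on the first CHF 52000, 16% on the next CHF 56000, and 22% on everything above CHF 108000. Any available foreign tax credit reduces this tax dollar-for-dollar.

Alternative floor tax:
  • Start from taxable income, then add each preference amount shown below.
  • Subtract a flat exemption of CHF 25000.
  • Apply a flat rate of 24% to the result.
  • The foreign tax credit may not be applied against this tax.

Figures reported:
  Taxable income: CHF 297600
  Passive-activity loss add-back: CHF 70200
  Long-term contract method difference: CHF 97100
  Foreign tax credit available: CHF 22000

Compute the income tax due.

CHF 105576

Regular income tax:
  CHF 52000 × 11% = CHF 5720
  CHF 56000 × 16% = CHF 8960
  CHF 189600 × 22% = CHF 41712
  → CHF 56392
  Less foreign tax credit CHF 22000 → CHF 34392

Alternative floor tax:
  Adjusted income: CHF 297600 + CHF 70200 + CHF 97100 = CHF 464900
  Less exemption CHF 25000 → base CHF 439900
  CHF 439900 × 24% = CHF 105576

CHF 105576 > CHF 34392, so the alternative floor tax is the binding amount.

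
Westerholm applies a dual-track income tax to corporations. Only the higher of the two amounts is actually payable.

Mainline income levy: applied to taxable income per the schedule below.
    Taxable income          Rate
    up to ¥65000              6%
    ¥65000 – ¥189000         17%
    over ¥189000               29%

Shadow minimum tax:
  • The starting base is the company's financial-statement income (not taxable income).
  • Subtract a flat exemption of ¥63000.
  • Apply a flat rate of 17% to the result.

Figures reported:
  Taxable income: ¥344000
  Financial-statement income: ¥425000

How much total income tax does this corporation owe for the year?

¥69930

Shadow minimum tax:
  Base (financial-statement income): ¥425000
  Less exemption ¥63000 → base ¥362000
  ¥362000 × 17% = ¥61540

Mainline income levy:
  ¥65000 × 6% = ¥3900
  ¥124000 × 17% = ¥21080
  ¥155000 × 29% = ¥44950
  → ¥69930

¥69930 > ¥61540, so the mainline income levy governs.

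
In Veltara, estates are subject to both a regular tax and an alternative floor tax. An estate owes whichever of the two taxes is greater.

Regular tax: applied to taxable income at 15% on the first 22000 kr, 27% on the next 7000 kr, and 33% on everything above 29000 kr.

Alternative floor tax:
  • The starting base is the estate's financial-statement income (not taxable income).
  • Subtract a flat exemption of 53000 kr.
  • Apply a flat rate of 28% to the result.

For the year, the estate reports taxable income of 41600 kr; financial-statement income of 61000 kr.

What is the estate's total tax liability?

Alternative floor tax:
  Base (financial-statement income): 61000 kr
  Less exemption 53000 kr → base 8000 kr
  8000 kr × 28% = 2240 kr

Regular tax:
  22000 kr × 15% = 3300 kr
  7000 kr × 27% = 1890 kr
  12600 kr × 33% = 4158 kr
  → 9348 kr

9348 kr > 2240 kr, so the regular tax governs.

9348 kr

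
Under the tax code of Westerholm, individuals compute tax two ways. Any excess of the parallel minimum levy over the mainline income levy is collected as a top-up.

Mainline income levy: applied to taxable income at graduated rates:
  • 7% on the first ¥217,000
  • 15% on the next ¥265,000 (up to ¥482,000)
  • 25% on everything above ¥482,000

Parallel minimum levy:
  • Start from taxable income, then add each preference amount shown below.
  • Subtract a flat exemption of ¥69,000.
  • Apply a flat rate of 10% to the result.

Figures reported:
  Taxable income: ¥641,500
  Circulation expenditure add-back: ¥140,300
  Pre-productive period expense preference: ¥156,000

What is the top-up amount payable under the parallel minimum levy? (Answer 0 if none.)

¥0

Mainline income levy:
  ¥217,000 × 7% = ¥15,190
  ¥265,000 × 15% = ¥39,750
  ¥159,500 × 25% = ¥39,875
  → ¥94,815

Parallel minimum levy:
  Adjusted income: ¥641,500 + ¥140,300 + ¥156,000 = ¥937,800
  Less exemption ¥69,000 → base ¥868,800
  ¥868,800 × 10% = ¥86,880

¥86,880 ≤ ¥94,815, so no add-on is due.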